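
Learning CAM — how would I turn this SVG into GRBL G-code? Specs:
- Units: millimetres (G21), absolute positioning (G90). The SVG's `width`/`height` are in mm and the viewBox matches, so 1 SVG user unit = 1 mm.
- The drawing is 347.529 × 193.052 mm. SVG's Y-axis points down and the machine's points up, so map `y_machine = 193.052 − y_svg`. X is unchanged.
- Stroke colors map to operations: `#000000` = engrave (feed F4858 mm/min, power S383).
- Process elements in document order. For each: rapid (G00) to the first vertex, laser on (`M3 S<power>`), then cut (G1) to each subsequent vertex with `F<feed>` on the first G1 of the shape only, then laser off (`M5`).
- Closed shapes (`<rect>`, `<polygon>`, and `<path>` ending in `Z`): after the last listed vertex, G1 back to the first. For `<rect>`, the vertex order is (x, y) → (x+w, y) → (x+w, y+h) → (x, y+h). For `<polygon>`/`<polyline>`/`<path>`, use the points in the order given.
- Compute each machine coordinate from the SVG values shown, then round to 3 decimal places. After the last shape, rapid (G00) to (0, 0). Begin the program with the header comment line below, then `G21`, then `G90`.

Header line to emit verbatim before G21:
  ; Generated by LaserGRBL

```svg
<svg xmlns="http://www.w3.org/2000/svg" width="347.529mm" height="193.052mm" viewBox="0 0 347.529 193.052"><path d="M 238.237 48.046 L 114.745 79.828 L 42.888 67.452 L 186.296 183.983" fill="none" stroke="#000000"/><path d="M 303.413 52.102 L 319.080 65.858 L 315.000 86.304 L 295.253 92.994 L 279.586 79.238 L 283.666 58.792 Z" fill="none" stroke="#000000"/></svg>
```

viewBox `0 0 347.529 193.052` with mm width/height → 1 unit = 1 mm. Flip: y_m = 193.052 − y_svg.

**Shape 1** — `<path>` open polyline, stroke `#000000` → engrave (S383, F4858). Machine vertices: (238.237,145.006) → (114.745,113.224) → (42.888,125.600) → (186.296,9.069). Open path.

**Shape 2** — `<path>` regular polygon, stroke `#000000` → engrave (S383, F4858). Machine vertices: (303.413,140.950) → (319.080,127.194) → (315.000,106.748) → (295.253,100.058) → (279.586,113.814) → (283.666,134.260) → (303.413,140.950). Closed: final G1 returns to the first vertex.

; Generated by LaserGRBL
G21
G90
G00 X238.237 Y145.006
M3 S383
G1 X114.745 Y113.224 F4858
G1 X42.888 Y125.600
G1 X186.296 Y9.069
M5
G00 X303.413 Y140.950
M3 S383
G1 X319.080 Y127.194 F4858
G1 X315.000 Y106.748
G1 X295.253 Y100.058
G1 X279.586 Y113.814
G1 X283.666 Y134.260
G1 X303.413 Y140.950
M5
G00 X0.000 Y0.000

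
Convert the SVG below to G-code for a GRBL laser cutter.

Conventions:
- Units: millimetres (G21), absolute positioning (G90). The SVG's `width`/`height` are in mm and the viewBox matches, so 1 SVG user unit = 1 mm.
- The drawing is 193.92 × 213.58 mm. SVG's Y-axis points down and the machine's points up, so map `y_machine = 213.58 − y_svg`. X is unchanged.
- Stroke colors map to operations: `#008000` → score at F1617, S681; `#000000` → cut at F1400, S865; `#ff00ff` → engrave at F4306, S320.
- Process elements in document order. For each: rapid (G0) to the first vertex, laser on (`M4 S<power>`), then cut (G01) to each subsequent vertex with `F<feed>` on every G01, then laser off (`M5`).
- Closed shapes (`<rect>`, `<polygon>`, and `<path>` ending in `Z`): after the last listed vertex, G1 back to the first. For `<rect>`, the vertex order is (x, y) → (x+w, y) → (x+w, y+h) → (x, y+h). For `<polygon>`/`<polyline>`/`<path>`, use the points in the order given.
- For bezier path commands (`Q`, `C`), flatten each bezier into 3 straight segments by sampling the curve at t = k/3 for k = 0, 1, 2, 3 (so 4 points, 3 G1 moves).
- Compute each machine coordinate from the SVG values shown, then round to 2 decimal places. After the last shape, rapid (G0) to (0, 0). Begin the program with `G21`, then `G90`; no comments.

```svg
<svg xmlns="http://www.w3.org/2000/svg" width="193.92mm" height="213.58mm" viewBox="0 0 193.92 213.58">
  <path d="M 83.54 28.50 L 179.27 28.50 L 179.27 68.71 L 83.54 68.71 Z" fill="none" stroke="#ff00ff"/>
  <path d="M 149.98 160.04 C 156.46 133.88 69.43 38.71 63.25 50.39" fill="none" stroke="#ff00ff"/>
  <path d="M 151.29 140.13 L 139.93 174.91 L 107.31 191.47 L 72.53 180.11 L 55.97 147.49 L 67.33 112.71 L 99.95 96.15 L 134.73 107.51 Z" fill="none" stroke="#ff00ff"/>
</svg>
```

G21
G90
G0 X83.54 Y185.08
M4 S320
G01 X179.27 Y185.08 F4306
G01 X179.27 Y144.87 F4306
G01 X83.54 Y144.87 F4306
G01 X83.54 Y185.08 F4306
M5
G0 X149.98 Y53.54
M4 S320
G01 X131.75 Y96.19 F4306
G01 X89.92 Y145.77 F4306
G01 X63.25 Y163.19 F4306
M5
G0 X151.29 Y73.45
M4 S320
G01 X139.93 Y38.67 F4306
G01 X107.31 Y22.11 F4306
G01 X72.53 Y33.47 F4306
G01 X55.97 Y66.09 F4306
G01 X67.33 Y100.87 F4306
G01 X99.95 Y117.43 F4306
G01 X134.73 Y106.07 F4306
G01 X151.29 Y73.45 F4306
M5
G0 X0.00 Y0.00

viewBox `0 0 193.92 213.58` with mm width/height → 1 unit = 1 mm. Flip: y_m = 213.58 − y_svg.

**Shape 1** — `<path>` rectangle, stroke `#ff00ff` → engrave (S320, F4306). Machine vertices: (83.54,185.08) → (179.27,185.08) → (179.27,144.87) → (83.54,144.87) → (83.54,185.08). Closed: final G1 returns to the first vertex.

**Shape 2** — `<path>` cubic bezier, stroke `#ff00ff` → engrave (S320, F4306). Control points (SVG): P0=(149.98,160.04), P1=(156.46,133.88), P2=(69.43,38.71), P3=(63.25,50.39); sampled at t=k/3. Machine vertices: (149.98,53.54) → (131.75,96.19) → (89.92,145.77) → (63.25,163.19). Open path.

**Shape 3** — `<path>` regular polygon, stroke `#ff00ff` → engrave (S320, F4306). Machine vertices: (151.29,73.45) → (139.93,38.67) → (107.31,22.11) → (72.53,33.47) → (55.97,66.09) → (67.33,100.87) → (99.95,117.43) → (134.73,106.07) → (151.29,73.45). Closed: final G1 returns to the first vertex.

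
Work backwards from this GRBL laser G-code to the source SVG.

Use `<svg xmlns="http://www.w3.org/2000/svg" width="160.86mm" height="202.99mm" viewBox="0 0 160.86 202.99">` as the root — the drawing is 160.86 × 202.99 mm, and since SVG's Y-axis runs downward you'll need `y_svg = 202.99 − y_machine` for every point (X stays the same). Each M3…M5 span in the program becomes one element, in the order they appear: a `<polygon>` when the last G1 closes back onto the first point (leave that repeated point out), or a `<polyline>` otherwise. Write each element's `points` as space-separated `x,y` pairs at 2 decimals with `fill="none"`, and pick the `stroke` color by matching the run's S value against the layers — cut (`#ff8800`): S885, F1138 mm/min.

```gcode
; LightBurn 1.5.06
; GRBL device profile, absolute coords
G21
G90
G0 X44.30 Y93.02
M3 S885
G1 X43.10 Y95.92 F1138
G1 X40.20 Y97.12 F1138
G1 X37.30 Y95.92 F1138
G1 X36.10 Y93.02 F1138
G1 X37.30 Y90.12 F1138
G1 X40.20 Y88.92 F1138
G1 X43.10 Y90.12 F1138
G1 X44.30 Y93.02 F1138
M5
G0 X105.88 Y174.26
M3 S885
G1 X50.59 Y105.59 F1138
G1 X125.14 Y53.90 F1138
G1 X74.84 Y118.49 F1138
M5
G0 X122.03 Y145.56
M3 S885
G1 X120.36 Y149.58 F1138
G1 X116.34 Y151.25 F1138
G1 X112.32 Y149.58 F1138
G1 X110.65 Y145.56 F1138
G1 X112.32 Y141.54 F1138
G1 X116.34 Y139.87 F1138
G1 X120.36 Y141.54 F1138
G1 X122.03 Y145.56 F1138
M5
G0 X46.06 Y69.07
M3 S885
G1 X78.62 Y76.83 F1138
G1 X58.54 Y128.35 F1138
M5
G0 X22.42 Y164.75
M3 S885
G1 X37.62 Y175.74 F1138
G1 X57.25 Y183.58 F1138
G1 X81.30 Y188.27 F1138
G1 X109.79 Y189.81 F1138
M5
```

<svg xmlns="http://www.w3.org/2000/svg" width="160.86mm" height="202.99mm" viewBox="0 0 160.86 202.99">
  <polygon points="44.30,109.97 43.10,107.07 40.20,105.87 37.30,107.07 36.10,109.97 37.30,112.87 40.20,114.07 43.10,112.87" fill="none" stroke="#ff8800"/>
  <polyline points="105.88,28.73 50.59,97.40 125.14,149.09 74.84,84.50" fill="none" stroke="#ff8800"/>
  <polygon points="122.03,57.43 120.36,53.41 116.34,51.74 112.32,53.41 110.65,57.43 112.32,61.45 116.34,63.12 120.36,61.45" fill="none" stroke="#ff8800"/>
  <polyline points="46.06,133.92 78.62,126.16 58.54,74.64" fill="none" stroke="#ff8800"/>
  <polyline points="22.42,38.24 37.62,27.25 57.25,19.41 81.30,14.72 109.79,13.18" fill="none" stroke="#ff8800"/>
</svg>

y_svg = 202.99 − y_m. Every run uses S885, so all elements get stroke `#ff8800` (cut).

[1] closed run; points: 44.30,109.97 43.10,107.07 40.20,105.87 37.30,107.07 36.10,109.97 37.30,112.87 40.20,114.07 43.10,112.87

[2] open run; points: 105.88,28.73 50.59,97.40 125.14,149.09 74.84,84.50

[3] closed run; points: 122.03,57.43 120.36,53.41 116.34,51.74 112.32,53.41 110.65,57.43 112.32,61.45 116.34,63.12 120.36,61.45

[4] open run; points: 46.06,133.92 78.62,126.16 58.54,74.64

[5] open run; points: 22.42,38.24 37.62,27.25 57.25,19.41 81.30,14.72 109.79,13.18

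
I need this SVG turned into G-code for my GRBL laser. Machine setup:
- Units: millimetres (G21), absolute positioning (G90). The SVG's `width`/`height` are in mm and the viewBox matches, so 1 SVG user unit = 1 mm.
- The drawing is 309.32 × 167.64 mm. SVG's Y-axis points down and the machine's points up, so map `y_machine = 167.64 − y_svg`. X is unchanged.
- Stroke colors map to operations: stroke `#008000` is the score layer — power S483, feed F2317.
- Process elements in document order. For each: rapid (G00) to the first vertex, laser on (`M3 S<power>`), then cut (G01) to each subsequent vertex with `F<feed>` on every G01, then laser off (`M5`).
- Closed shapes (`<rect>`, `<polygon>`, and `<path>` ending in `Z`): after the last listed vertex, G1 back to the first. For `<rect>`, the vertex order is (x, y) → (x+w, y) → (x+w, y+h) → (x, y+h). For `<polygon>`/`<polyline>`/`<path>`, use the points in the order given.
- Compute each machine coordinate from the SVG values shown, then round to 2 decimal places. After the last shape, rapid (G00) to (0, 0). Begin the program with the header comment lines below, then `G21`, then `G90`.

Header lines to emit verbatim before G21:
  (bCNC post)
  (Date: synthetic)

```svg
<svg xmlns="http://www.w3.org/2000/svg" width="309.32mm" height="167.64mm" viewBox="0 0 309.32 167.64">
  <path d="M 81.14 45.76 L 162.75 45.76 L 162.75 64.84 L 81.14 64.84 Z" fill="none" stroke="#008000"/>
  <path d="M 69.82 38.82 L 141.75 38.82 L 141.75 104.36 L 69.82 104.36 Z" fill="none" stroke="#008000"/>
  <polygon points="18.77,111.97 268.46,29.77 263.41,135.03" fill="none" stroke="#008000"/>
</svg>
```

(bCNC post)
(Date: synthetic)
G21
G90
G00 X81.14 Y121.88
M3 S483
G01 X162.75 Y121.88 F2317
G01 X162.75 Y102.80 F2317
G01 X81.14 Y102.80 F2317
G01 X81.14 Y121.88 F2317
M5
G00 X69.82 Y128.82
M3 S483
G01 X141.75 Y128.82 F2317
G01 X141.75 Y63.28 F2317
G01 X69.82 Y63.28 F2317
G01 X69.82 Y128.82 F2317
M5
G00 X18.77 Y55.67
M3 S483
G01 X268.46 Y137.87 F2317
G01 X263.41 Y32.61 F2317
G01 X18.77 Y55.67 F2317
M5
G00 X0.00 Y0.00

viewBox `0 0 309.32 167.64` with mm width/height → 1 unit = 1 mm. Flip: y_m = 167.64 − y_svg.

**Shape 1** — `<path>` rectangle, stroke `#008000` → score (S483, F2317). Machine vertices: (81.14,121.88) → (162.75,121.88) → (162.75,102.80) → (81.14,102.80) → (81.14,121.88). Closed: final G1 returns to the first vertex.

**Shape 2** — `<path>` rectangle, stroke `#008000` → score (S483, F2317). Machine vertices: (69.82,128.82) → (141.75,128.82) → (141.75,63.28) → (69.82,63.28) → (69.82,128.82). Closed: final G1 returns to the first vertex.

**Shape 3** — `<polygon>` closed polygon, stroke `#008000` → score (S483, F2317). Machine vertices: (18.77,55.67) → (268.46,137.87) → (263.41,32.61) → (18.77,55.67). Closed: final G1 returns to the first vertex.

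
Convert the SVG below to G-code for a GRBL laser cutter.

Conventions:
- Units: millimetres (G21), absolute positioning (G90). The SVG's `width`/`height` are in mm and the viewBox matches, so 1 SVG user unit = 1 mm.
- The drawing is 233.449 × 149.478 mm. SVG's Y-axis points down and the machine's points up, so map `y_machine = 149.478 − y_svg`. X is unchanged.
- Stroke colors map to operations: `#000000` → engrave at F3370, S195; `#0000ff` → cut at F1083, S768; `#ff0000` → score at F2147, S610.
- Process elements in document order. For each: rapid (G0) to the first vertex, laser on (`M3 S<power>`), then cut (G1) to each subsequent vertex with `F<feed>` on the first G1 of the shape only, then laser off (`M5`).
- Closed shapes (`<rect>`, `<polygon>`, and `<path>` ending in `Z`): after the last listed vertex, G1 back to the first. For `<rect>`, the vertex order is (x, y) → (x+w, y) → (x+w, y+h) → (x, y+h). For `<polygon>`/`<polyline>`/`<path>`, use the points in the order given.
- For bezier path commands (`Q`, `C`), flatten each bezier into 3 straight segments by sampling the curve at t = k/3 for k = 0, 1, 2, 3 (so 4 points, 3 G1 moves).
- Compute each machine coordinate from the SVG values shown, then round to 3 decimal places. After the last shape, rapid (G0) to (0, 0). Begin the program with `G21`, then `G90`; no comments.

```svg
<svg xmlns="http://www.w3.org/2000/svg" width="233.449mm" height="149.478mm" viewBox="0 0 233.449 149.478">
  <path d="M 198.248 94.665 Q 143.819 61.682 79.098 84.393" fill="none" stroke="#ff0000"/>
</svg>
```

1 u = 1 mm; y_m = 149.478 − y.

[1] `<path>` quadratic bezier, #ff0000→score S610 F2147: (198.248,54.813) → (160.818,70.613) → (121.102,74.037) → (79.098,65.085)

G21
G90
G0 X198.248 Y54.813
M3 S610
G1 X160.818 Y70.613 F2147
G1 X121.102 Y74.037
G1 X79.098 Y65.085
M5
G0 X0.000 Y0.000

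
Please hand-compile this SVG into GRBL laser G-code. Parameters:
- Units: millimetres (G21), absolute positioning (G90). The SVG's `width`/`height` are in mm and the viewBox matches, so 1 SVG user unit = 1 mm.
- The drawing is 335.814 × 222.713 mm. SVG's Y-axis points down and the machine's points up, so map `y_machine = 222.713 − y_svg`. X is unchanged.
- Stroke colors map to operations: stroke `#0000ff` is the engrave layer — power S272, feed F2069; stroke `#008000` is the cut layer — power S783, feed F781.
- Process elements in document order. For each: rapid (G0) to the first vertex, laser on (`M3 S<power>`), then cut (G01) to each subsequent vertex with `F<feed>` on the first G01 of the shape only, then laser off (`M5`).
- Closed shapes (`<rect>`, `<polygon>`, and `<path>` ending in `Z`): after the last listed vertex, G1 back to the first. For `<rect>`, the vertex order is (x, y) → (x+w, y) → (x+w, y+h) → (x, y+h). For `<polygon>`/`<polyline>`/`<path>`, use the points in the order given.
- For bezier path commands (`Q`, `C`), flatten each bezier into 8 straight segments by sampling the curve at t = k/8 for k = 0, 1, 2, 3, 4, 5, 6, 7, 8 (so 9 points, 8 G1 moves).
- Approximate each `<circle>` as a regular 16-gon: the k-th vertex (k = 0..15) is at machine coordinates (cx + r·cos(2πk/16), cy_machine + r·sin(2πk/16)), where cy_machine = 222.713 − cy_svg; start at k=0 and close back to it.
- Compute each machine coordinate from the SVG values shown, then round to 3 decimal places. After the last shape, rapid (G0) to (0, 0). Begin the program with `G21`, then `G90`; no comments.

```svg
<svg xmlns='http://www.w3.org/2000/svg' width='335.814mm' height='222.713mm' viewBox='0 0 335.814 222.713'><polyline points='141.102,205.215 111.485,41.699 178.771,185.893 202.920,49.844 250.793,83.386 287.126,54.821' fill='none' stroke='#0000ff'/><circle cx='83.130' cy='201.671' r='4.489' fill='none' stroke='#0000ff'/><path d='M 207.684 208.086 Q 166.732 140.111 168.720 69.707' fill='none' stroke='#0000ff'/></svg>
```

Since the viewBox matches the mm dimensions, user units are millimetres directly. The only transform is the Y-flip y_m = 222.713 − y_svg.

Shape 1 is a open polyline drawn with `<polyline>`. Its stroke #0000ff means engrave at S272, F2069. After flipping Y the toolpath is (141.102,17.498) → (111.485,181.014) → (178.771,36.820) → (202.920,172.869) → (250.793,139.327) → (287.126,167.892).

Shape 2 is a circle drawn with `<circle>`. Its stroke #0000ff means engrave at S272, F2069. After flipping Y the toolpath is (87.619,21.042) → (87.277,22.760) → (86.304,24.216) → (84.848,25.189) → (83.130,25.531) → (81.412,25.189) → (79.956,24.216) → (78.983,22.760) → (78.641,21.042) → (78.983,19.324) → (79.956,17.868) → (81.412,16.895) → (83.130,16.553) → (84.848,16.895) → (86.304,17.868) → (87.277,19.324) → (87.619,21.042), returning to the start.

Shape 3 is a quadratic bezier drawn with `<path>`. Its stroke #0000ff means engrave at S272, F2069. After flipping Y the toolpath is (207.684,14.627) → (198.117,31.659) → (189.892,48.766) → (183.008,65.950) → (177.467,83.209) → (173.267,100.545) → (170.410,117.956) → (168.894,135.443) → (168.720,153.006).

G21
G90
G0 X141.102 Y17.498
M3 S272
G01 X111.485 Y181.014 F2069
G01 X178.771 Y36.820
G01 X202.920 Y172.869
G01 X250.793 Y139.327
G01 X287.126 Y167.892
M5
G0 X87.619 Y21.042
M3 S272
G01 X87.277 Y22.760 F2069
G01 X86.304 Y24.216
G01 X84.848 Y25.189
G01 X83.130 Y25.531
G01 X81.412 Y25.189
G01 X79.956 Y24.216
G01 X78.983 Y22.760
G01 X78.641 Y21.042
G01 X78.983 Y19.324
G01 X79.956 Y17.868
G01 X81.412 Y16.895
G01 X83.130 Y16.553
G01 X84.848 Y16.895
G01 X86.304 Y17.868
G01 X87.277 Y19.324
G01 X87.619 Y21.042
M5
G0 X207.684 Y14.627
M3 S272
G01 X198.117 Y31.659 F2069
G01 X189.892 Y48.766
G01 X183.008 Y65.950
G01 X177.467 Y83.209
G01 X173.267 Y100.545
G01 X170.410 Y117.956
G01 X168.894 Y135.443
G01 X168.720 Y153.006
M5
G0 X0.000 Y0.000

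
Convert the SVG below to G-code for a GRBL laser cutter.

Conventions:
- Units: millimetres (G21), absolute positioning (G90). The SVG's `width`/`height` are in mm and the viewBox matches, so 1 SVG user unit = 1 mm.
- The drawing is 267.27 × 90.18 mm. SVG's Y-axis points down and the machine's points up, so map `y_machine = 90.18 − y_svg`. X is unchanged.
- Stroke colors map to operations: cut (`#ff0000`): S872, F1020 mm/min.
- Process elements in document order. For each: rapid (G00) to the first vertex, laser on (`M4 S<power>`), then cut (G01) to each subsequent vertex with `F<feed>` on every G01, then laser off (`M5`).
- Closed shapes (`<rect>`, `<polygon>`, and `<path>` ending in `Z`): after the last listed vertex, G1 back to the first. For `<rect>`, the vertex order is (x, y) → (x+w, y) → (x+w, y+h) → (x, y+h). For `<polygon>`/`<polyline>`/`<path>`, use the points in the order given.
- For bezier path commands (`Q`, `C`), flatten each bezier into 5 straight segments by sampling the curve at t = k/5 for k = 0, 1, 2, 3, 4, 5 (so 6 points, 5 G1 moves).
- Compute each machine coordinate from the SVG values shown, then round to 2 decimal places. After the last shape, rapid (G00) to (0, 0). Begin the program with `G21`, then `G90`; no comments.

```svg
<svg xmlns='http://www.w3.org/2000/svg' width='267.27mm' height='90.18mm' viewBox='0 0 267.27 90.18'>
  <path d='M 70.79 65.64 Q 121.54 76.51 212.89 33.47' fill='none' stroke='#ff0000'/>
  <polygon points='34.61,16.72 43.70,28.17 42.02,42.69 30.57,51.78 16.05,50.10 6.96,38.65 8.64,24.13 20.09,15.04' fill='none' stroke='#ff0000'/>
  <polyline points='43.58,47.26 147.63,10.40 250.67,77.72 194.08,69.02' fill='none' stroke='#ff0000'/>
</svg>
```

G21
G90
G00 X70.79 Y24.54
M4 S872
G01 X92.71 Y22.35 F1020
G01 X117.89 Y24.47 F1020
G01 X146.31 Y30.90 F1020
G01 X177.97 Y41.65 F1020
G01 X212.89 Y56.71 F1020
M5
G00 X34.61 Y73.46
M4 S872
G01 X43.70 Y62.01 F1020
G01 X42.02 Y47.49 F1020
G01 X30.57 Y38.40 F1020
G01 X16.05 Y40.08 F1020
G01 X6.96 Y51.53 F1020
G01 X8.64 Y66.05 F1020
G01 X20.09 Y75.14 F1020
G01 X34.61 Y73.46 F1020
M5
G00 X43.58 Y42.92
M4 S872
G01 X147.63 Y79.78 F1020
G01 X250.67 Y12.46 F1020
G01 X194.08 Y21.16 F1020
M5
G00 X0.00 Y0.00

viewBox `0 0 267.27 90.18` with mm width/height → 1 unit = 1 mm. Flip: y_m = 90.18 − y_svg.

**Shape 1** — `<path>` quadratic bezier, stroke `#ff0000` → cut (S872, F1020). Control points (SVG): P0=(70.79,65.64), P1=(121.54,76.51), P2=(212.89,33.47); sampled at t=k/5. Machine vertices: (70.79,24.54) → (92.71,22.35) → (117.89,24.47) → (146.31,30.90) → (177.97,41.65) → (212.89,56.71). Open path.

**Shape 2** — `<polygon>` regular polygon, stroke `#ff0000` → cut (S872, F1020). Machine vertices: (34.61,73.46) → (43.70,62.01) → (42.02,47.49) → (30.57,38.40) → (16.05,40.08) → (6.96,51.53) → (8.64,66.05) → (20.09,75.14) → (34.61,73.46). Closed: final G1 returns to the first vertex.

**Shape 3** — `<polyline>` open polyline, stroke `#ff0000` → cut (S872, F1020). Machine vertices: (43.58,42.92) → (147.63,79.78) → (250.67,12.46) → (194.08,21.16). Open path.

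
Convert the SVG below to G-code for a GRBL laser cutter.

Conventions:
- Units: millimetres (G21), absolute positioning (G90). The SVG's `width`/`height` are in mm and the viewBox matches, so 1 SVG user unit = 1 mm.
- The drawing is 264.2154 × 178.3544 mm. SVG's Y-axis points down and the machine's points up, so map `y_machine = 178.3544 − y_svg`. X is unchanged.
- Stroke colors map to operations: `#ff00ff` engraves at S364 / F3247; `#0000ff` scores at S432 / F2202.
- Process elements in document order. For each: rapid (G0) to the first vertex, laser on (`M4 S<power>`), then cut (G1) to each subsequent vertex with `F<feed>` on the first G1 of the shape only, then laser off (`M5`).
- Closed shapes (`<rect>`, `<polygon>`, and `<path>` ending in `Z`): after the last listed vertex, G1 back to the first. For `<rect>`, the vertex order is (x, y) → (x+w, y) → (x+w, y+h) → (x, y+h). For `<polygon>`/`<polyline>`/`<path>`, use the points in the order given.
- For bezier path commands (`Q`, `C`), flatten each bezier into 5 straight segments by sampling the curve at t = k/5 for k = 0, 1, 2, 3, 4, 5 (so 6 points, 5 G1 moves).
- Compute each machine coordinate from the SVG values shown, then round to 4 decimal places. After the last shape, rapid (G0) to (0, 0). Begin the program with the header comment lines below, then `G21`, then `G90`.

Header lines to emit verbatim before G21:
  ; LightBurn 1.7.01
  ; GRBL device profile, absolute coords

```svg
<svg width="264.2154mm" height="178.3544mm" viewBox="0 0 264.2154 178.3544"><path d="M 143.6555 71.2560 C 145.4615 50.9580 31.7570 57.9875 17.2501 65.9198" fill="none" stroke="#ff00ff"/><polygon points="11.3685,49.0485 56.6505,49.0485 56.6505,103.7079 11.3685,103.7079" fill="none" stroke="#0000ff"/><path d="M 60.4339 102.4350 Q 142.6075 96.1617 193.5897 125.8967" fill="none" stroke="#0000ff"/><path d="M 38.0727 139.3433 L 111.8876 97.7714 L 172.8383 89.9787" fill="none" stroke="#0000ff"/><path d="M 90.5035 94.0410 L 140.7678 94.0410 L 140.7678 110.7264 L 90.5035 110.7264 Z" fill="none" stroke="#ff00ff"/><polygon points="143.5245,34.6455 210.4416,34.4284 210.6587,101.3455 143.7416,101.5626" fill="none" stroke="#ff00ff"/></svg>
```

viewBox `0 0 264.2154 178.3544` with mm width/height → 1 unit = 1 mm. Flip: y_m = 178.3544 − y_svg.

**Shape 1** — `<path>` cubic bezier, stroke `#ff00ff` → engrave (S364, F3247). Control points (SVG): P0=(143.6555,71.2560), P1=(145.4615,50.9580), P2=(31.7570,57.9875), P3=(17.2501,65.9198); sampled at t=k/5. Machine vertices: (143.6555,107.0984) → (132.5955,116.2093) → (104.1190,120.0300) → (68.5319,119.8288) → (36.1403,116.8742) → (17.2501,112.4346). Open path.

**Shape 2** — `<polygon>` rectangle, stroke `#0000ff` → score (S432, F2202). Machine vertices: (11.3685,129.3059) → (56.6505,129.3059) → (56.6505,74.6465) → (11.3685,74.6465) → (11.3685,129.3059). Closed: final G1 returns to the first vertex.

**Shape 3** — `<path>` quadratic bezier, stroke `#0000ff` → score (S432, F2202). Control points (SVG): P0=(60.4339,102.4350), P1=(142.6075,96.1617), P2=(193.5897,125.8967); sampled at t=k/5. Machine vertices: (60.4339,75.9194) → (92.0557,76.9884) → (121.1822,75.1767) → (147.8133,70.4844) → (171.9492,62.9114) → (193.5897,52.4577). Open path.

**Shape 4** — `<path>` open polyline, stroke `#0000ff` → score (S432, F2202). Machine vertices: (38.0727,39.0111) → (111.8876,80.5830) → (172.8383,88.3757). Open path.

**Shape 5** — `<path>` rectangle, stroke `#ff00ff` → engrave (S364, F3247). Machine vertices: (90.5035,84.3134) → (140.7678,84.3134) → (140.7678,67.6280) → (90.5035,67.6280) → (90.5035,84.3134). Closed: final G1 returns to the first vertex.

**Shape 6** — `<polygon>` regular polygon, stroke `#ff00ff` → engrave (S364, F3247). Machine vertices: (143.5245,143.7089) → (210.4416,143.9260) → (210.6587,77.0089) → (143.7416,76.7918) → (143.5245,143.7089). Closed: final G1 returns to the first vertex.

; LightBurn 1.7.01
; GRBL device profile, absolute coords
G21
G90
G0 X143.6555 Y107.0984
M4 S364
G1 X132.5955 Y116.2093 F3247
G1 X104.1190 Y120.0300
G1 X68.5319 Y119.8288
G1 X36.1403 Y116.8742
G1 X17.2501 Y112.4346
M5
G0 X11.3685 Y129.3059
M4 S432
G1 X56.6505 Y129.3059 F2202
G1 X56.6505 Y74.6465
G1 X11.3685 Y74.6465
G1 X11.3685 Y129.3059
M5
G0 X60.4339 Y75.9194
M4 S432
G1 X92.0557 Y76.9884 F2202
G1 X121.1822 Y75.1767
G1 X147.8133 Y70.4844
G1 X171.9492 Y62.9114
G1 X193.5897 Y52.4577
M5
G0 X38.0727 Y39.0111
M4 S432
G1 X111.8876 Y80.5830 F2202
G1 X172.8383 Y88.3757
M5
G0 X90.5035 Y84.3134
M4 S364
G1 X140.7678 Y84.3134 F3247
G1 X140.7678 Y67.6280
G1 X90.5035 Y67.6280
G1 X90.5035 Y84.3134
M5
G0 X143.5245 Y143.7089
M4 S364
G1 X210.4416 Y143.9260 F3247
G1 X210.6587 Y77.0089
G1 X143.7416 Y76.7918
G1 X143.5245 Y143.7089
M5
G0 X0.0000 Y0.0000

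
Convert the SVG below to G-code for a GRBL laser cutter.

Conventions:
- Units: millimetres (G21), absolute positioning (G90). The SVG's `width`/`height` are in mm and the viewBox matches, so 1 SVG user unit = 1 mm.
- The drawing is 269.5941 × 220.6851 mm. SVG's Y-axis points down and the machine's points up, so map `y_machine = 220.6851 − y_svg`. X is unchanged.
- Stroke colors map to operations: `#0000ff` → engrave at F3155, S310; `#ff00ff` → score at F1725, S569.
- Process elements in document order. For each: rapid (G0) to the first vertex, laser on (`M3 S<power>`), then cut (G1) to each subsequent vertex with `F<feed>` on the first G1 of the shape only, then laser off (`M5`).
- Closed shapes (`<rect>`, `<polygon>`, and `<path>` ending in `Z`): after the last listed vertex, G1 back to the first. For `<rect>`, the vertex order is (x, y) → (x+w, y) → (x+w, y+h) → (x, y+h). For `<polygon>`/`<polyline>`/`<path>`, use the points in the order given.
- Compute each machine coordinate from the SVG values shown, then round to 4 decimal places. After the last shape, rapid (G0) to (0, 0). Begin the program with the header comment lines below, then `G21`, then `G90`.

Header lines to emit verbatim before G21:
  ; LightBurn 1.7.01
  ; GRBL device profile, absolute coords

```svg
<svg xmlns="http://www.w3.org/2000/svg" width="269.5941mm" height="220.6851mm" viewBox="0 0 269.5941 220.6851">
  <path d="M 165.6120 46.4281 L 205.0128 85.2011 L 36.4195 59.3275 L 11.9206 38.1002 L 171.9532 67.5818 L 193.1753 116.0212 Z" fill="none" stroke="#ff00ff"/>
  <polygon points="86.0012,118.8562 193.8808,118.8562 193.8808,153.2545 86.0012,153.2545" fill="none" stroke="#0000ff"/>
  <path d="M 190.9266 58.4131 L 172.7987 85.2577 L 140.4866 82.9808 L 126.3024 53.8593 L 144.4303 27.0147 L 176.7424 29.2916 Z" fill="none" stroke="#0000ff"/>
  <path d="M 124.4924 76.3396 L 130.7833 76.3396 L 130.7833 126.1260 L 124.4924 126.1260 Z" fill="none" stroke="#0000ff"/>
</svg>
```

; LightBurn 1.7.01
; GRBL device profile, absolute coords
G21
G90
G0 X165.6120 Y174.2570
M3 S569
G1 X205.0128 Y135.4840 F1725
G1 X36.4195 Y161.3576
G1 X11.9206 Y182.5849
G1 X171.9532 Y153.1033
G1 X193.1753 Y104.6639
G1 X165.6120 Y174.2570
M5
G0 X86.0012 Y101.8289
M3 S310
G1 X193.8808 Y101.8289 F3155
G1 X193.8808 Y67.4306
G1 X86.0012 Y67.4306
G1 X86.0012 Y101.8289
M5
G0 X190.9266 Y162.2720
M3 S310
G1 X172.7987 Y135.4274 F3155
G1 X140.4866 Y137.7043
G1 X126.3024 Y166.8258
G1 X144.4303 Y193.6704
G1 X176.7424 Y191.3935
G1 X190.9266 Y162.2720
M5
G0 X124.4924 Y144.3455
M3 S310
G1 X130.7833 Y144.3455 F3155
G1 X130.7833 Y94.5591
G1 X124.4924 Y94.5591
G1 X124.4924 Y144.3455
M5
G0 X0.0000 Y0.0000

1 u = 1 mm; y_m = 220.6851 − y.

[1] `<path>` closed polygon, #ff00ff→score S569 F1725: (165.6120,174.2570) → (205.0128,135.4840) → (36.4195,161.3576) → (11.9206,182.5849) → (171.9532,153.1033) → (193.1753,104.6639) → (165.6120,174.2570) (closed)

[2] `<polygon>` rectangle, #0000ff→engrave S310 F3155: (86.0012,101.8289) → (193.8808,101.8289) → (193.8808,67.4306) → (86.0012,67.4306) → (86.0012,101.8289) (closed)

[3] `<path>` regular polygon, #0000ff→engrave S310 F3155: (190.9266,162.2720) → (172.7987,135.4274) → (140.4866,137.7043) → (126.3024,166.8258) → (144.4303,193.6704) → (176.7424,191.3935) → (190.9266,162.2720) (closed)

[4] `<path>` rectangle, #0000ff→engrave S310 F3155: (124.4924,144.3455) → (130.7833,144.3455) → (130.7833,94.5591) → (124.4924,94.5591) → (124.4924,144.3455) (closed)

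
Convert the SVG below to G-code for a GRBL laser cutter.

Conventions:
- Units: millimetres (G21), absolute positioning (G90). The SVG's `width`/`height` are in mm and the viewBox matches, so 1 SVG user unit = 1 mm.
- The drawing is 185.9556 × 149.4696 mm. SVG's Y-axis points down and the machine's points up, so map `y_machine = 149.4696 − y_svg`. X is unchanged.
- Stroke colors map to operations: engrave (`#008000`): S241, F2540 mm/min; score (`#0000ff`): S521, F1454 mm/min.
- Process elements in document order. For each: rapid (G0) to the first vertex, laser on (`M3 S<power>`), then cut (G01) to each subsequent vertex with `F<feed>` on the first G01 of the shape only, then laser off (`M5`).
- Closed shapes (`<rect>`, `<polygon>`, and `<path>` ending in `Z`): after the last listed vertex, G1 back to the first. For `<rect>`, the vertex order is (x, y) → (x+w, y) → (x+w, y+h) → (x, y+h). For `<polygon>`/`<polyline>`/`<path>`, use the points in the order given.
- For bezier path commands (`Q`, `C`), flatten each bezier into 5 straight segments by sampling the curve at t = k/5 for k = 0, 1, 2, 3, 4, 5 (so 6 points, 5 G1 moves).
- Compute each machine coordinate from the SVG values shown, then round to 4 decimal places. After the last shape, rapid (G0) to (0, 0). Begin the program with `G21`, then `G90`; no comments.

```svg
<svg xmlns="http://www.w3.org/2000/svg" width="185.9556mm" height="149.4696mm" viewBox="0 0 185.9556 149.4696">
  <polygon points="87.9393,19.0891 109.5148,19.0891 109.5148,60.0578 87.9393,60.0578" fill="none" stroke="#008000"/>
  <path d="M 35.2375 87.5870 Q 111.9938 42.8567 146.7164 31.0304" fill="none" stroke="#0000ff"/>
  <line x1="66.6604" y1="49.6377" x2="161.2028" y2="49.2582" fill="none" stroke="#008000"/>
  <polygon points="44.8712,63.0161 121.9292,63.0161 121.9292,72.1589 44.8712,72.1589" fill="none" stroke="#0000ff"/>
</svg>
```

1 u = 1 mm; y_m = 149.4696 − y.

[1] `<polygon>` rectangle, #008000→engrave S241 F2540: (87.9393,130.3805) → (109.5148,130.3805) → (109.5148,89.4118) → (87.9393,89.4118) → (87.9393,130.3805) (closed)

[2] `<path>` quadratic bezier, #0000ff→score S521 F1454: (35.2375,61.8826) → (64.2587,78.4586) → (89.9171,92.4022) → (112.2129,103.7135) → (131.1460,112.3925) → (146.7164,118.4392)

[3] `<line>` line segment, #008000→engrave S241 F2540: (66.6604,99.8319) → (161.2028,100.2114)

[4] `<polygon>` rectangle, #0000ff→score S521 F1454: (44.8712,86.4535) → (121.9292,86.4535) → (121.9292,77.3107) → (44.8712,77.3107) → (44.8712,86.4535) (closed)

G21
G90
G0 X87.9393 Y130.3805
M3 S241
G01 X109.5148 Y130.3805 F2540
G01 X109.5148 Y89.4118
G01 X87.9393 Y89.4118
G01 X87.9393 Y130.3805
M5
G0 X35.2375 Y61.8826
M3 S521
G01 X64.2587 Y78.4586 F1454
G01 X89.9171 Y92.4022
G01 X112.2129 Y103.7135
G01 X131.1460 Y112.3925
G01 X146.7164 Y118.4392
M5
G0 X66.6604 Y99.8319
M3 S241
G01 X161.2028 Y100.2114 F2540
M5
G0 X44.8712 Y86.4535
M3 S521
G01 X121.9292 Y86.4535 F1454
G01 X121.9292 Y77.3107
G01 X44.8712 Y77.3107
G01 X44.8712 Y86.4535
M5
G0 X0.0000 Y0.0000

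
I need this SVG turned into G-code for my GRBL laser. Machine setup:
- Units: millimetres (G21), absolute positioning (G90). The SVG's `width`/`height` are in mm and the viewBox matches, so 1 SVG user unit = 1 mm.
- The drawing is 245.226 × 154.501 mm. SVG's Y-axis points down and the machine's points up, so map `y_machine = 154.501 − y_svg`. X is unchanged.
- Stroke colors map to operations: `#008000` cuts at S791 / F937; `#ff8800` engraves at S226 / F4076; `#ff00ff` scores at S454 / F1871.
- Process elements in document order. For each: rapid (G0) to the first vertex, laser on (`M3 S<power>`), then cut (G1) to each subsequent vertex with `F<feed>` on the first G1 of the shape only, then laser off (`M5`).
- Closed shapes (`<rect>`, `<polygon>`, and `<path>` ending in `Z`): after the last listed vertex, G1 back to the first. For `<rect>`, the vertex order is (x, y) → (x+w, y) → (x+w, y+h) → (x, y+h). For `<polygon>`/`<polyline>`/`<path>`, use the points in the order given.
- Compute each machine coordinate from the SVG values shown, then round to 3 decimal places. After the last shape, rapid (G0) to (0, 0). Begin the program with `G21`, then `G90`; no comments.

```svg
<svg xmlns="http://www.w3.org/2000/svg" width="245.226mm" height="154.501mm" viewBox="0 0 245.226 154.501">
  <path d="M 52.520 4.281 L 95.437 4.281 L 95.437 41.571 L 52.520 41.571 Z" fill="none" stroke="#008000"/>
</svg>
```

Since the viewBox matches the mm dimensions, user units are millimetres directly. The only transform is the Y-flip y_m = 154.501 − y_svg.

Shape 1 is a rectangle drawn with `<path>`. Its stroke #008000 means cut at S791, F937. After flipping Y the toolpath is (52.520,150.220) → (95.437,150.220) → (95.437,112.930) → (52.520,112.930) → (52.520,150.220), returning to the start.

G21
G90
G0 X52.520 Y150.220
M3 S791
G1 X95.437 Y150.220 F937
G1 X95.437 Y112.930
G1 X52.520 Y112.930
G1 X52.520 Y150.220
M5
G0 X0.000 Y0.000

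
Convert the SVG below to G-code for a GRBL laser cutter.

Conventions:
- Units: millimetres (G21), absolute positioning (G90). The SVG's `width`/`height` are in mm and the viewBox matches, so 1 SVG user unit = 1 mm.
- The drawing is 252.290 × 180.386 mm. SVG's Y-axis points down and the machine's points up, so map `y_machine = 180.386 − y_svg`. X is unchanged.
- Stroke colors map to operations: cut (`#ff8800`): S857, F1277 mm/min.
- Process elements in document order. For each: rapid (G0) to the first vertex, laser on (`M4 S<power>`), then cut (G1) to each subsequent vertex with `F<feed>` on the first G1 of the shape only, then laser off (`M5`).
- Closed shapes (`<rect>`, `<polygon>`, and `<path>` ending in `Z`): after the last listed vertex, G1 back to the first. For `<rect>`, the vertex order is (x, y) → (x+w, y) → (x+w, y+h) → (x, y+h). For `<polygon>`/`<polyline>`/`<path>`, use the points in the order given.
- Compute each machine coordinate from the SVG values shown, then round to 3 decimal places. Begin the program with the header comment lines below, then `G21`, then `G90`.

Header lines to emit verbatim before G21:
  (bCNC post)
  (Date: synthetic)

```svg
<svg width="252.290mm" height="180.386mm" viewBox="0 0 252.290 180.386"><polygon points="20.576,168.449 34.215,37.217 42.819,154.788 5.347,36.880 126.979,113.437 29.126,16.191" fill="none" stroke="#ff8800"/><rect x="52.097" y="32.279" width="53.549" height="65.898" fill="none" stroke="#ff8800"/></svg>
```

(bCNC post)
(Date: synthetic)
G21
G90
G0 X20.576 Y11.937
M4 S857
G1 X34.215 Y143.169 F1277
G1 X42.819 Y25.598
G1 X5.347 Y143.506
G1 X126.979 Y66.949
G1 X29.126 Y164.195
G1 X20.576 Y11.937
M5
G0 X52.097 Y148.107
M4 S857
G1 X105.646 Y148.107 F1277
G1 X105.646 Y82.209
G1 X52.097 Y82.209
G1 X52.097 Y148.107
M5

Since the viewBox matches the mm dimensions, user units are millimetres directly. The only transform is the Y-flip y_m = 180.386 − y_svg.

Shape 1 is a closed polygon drawn with `<polygon>`. Its stroke #ff8800 means cut at S857, F1277. After flipping Y the toolpath is (20.576,11.937) → (34.215,143.169) → (42.819,25.598) → (5.347,143.506) → (126.979,66.949) → (29.126,164.195) → (20.576,11.937), returning to the start.

Shape 2 is a rectangle drawn with `<rect>`. Its stroke #ff8800 means cut at S857, F1277. After flipping Y the toolpath is (52.097,148.107) → (105.646,148.107) → (105.646,82.209) → (52.097,82.209) → (52.097,148.107), returning to the start.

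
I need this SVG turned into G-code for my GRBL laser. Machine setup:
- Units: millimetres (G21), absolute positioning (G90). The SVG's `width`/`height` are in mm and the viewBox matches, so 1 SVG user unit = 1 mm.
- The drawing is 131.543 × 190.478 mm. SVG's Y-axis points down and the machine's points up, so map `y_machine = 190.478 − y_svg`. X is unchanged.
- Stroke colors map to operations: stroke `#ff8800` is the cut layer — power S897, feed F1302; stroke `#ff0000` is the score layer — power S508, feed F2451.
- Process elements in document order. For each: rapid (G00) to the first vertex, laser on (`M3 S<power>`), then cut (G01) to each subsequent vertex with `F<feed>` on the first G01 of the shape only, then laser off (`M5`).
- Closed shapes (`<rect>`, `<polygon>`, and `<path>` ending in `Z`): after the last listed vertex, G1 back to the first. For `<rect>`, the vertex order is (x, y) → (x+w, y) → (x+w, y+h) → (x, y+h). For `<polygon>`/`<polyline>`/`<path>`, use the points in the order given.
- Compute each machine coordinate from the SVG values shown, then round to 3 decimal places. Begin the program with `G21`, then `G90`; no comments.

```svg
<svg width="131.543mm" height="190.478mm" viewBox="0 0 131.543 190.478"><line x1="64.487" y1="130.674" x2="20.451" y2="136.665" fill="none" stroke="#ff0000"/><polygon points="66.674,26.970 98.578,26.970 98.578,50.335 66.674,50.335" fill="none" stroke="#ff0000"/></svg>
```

1 u = 1 mm; y_m = 190.478 − y.

[1] `<line>` line segment, #ff0000→score S508 F2451: (64.487,59.804) → (20.451,53.813)

[2] `<polygon>` rectangle, #ff0000→score S508 F2451: (66.674,163.508) → (98.578,163.508) → (98.578,140.143) → (66.674,140.143) → (66.674,163.508) (closed)

G21
G90
G00 X64.487 Y59.804
M3 S508
G01 X20.451 Y53.813 F2451
M5
G00 X66.674 Y163.508
M3 S508
G01 X98.578 Y163.508 F2451
G01 X98.578 Y140.143
G01 X66.674 Y140.143
G01 X66.674 Y163.508
M5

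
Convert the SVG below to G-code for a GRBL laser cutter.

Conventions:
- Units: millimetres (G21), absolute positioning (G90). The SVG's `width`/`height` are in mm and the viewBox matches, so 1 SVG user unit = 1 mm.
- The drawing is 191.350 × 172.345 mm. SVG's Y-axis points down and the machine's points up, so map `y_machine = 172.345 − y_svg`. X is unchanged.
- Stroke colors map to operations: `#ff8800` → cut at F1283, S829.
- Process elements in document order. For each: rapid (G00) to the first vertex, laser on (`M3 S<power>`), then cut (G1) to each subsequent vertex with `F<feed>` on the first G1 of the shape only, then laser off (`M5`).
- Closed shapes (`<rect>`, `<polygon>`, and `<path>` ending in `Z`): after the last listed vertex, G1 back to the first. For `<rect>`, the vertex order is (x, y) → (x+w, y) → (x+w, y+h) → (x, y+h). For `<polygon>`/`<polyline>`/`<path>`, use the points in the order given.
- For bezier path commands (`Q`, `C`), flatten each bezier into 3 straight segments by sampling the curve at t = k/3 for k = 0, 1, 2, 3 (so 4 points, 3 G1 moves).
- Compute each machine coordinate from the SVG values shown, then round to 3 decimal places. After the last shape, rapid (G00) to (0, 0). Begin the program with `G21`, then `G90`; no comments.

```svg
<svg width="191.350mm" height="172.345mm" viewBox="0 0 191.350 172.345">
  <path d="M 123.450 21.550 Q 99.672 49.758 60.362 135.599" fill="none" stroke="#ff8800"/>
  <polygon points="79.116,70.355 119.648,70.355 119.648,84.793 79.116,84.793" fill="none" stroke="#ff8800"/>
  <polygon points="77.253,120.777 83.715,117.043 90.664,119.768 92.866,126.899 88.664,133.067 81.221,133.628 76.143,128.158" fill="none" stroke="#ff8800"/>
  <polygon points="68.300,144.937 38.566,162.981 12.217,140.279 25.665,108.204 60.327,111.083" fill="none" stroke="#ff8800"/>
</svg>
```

viewBox `0 0 191.350 172.345` with mm width/height → 1 unit = 1 mm. Flip: y_m = 172.345 − y_svg.

**Shape 1** — `<path>` quadratic bezier, stroke `#ff8800` → cut (S829, F1283). Control points (SVG): P0=(123.450,21.550), P1=(99.672,49.758), P2=(60.362,135.599); sampled at t=k/3. Machine vertices: (123.450,150.795) → (105.872,125.586) → (84.843,87.570) → (60.362,36.746). Open path.

**Shape 2** — `<polygon>` rectangle, stroke `#ff8800` → cut (S829, F1283). Machine vertices: (79.116,101.990) → (119.648,101.990) → (119.648,87.552) → (79.116,87.552) → (79.116,101.990). Closed: final G1 returns to the first vertex.

**Shape 3** — `<polygon>` regular polygon, stroke `#ff8800` → cut (S829, F1283). Machine vertices: (77.253,51.568) → (83.715,55.302) → (90.664,52.577) → (92.866,45.446) → (88.664,39.278) → (81.221,38.717) → (76.143,44.187) → (77.253,51.568). Closed: final G1 returns to the first vertex.

**Shape 4** — `<polygon>` regular polygon, stroke `#ff8800` → cut (S829, F1283). Machine vertices: (68.300,27.408) → (38.566,9.364) → (12.217,32.066) → (25.665,64.141) → (60.327,61.262) → (68.300,27.408). Closed: final G1 returns to the first vertex.

G21
G90
G00 X123.450 Y150.795
M3 S829
G1 X105.872 Y125.586 F1283
G1 X84.843 Y87.570
G1 X60.362 Y36.746
M5
G00 X79.116 Y101.990
M3 S829
G1 X119.648 Y101.990 F1283
G1 X119.648 Y87.552
G1 X79.116 Y87.552
G1 X79.116 Y101.990
M5
G00 X77.253 Y51.568
M3 S829
G1 X83.715 Y55.302 F1283
G1 X90.664 Y52.577
G1 X92.866 Y45.446
G1 X88.664 Y39.278
G1 X81.221 Y38.717
G1 X76.143 Y44.187
G1 X77.253 Y51.568
M5
G00 X68.300 Y27.408
M3 S829
G1 X38.566 Y9.364 F1283
G1 X12.217 Y32.066
G1 X25.665 Y64.141
G1 X60.327 Y61.262
G1 X68.300 Y27.408
M5
G00 X0.000 Y0.000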